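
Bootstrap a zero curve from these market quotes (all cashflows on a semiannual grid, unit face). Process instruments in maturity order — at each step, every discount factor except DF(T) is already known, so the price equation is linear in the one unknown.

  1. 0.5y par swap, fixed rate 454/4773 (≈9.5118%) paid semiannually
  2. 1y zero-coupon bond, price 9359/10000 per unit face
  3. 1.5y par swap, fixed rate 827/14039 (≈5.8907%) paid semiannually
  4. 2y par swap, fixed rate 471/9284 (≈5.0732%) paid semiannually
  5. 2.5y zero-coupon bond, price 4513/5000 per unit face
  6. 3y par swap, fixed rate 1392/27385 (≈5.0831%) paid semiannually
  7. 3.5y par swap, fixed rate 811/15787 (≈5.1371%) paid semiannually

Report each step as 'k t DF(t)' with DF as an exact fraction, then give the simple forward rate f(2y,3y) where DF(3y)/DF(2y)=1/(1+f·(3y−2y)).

step 1 [0.5y] swap r/2=227/4773: DF=(1 − 227/4773·(0))/(1+227/4773) = 4773/5000 ≈ 0.954600
step 2 [1y] zero: DF = P = 9359/10000 ≈ 0.935900
step 3 [1.5y] swap r/2=827/28078: DF=(1 − 827/28078·(0.954600+0.935900))/(1+827/28078) = 9173/10000 ≈ 0.917300
step 4 [2y] swap r/2=471/18568: DF=(1 − 471/18568·(0.954600+0.935900+0.917300))/(1+471/18568) = 4529/5000 ≈ 0.905800
step 5 [2.5y] zero: DF = P = 4513/5000 ≈ 0.902600
step 6 [3y] swap r/2=696/27385: DF=(1 − 696/27385·(0.954600+0.935900+0.917300+0.905800+0.902600))/(1+696/27385) = 538/625 ≈ 0.860800
step 7 [3.5y] swap r/2=811/31574: DF=(1 − 811/31574·(0.954600+0.935900+0.917300+0.905800+0.902600+0.860800))/(1+811/31574) = 4189/5000 ≈ 0.837800

1 1/2 4773/5000
2 1 9359/10000
3 3/2 9173/10000
4 2 4529/5000
5 5/2 4513/5000
6 3 538/625
7 7/2 4189/5000
f(2y,3y) = ((4529/5000)/(538/625) − 1)/(1) = 225/4304 ≈ 5.2277%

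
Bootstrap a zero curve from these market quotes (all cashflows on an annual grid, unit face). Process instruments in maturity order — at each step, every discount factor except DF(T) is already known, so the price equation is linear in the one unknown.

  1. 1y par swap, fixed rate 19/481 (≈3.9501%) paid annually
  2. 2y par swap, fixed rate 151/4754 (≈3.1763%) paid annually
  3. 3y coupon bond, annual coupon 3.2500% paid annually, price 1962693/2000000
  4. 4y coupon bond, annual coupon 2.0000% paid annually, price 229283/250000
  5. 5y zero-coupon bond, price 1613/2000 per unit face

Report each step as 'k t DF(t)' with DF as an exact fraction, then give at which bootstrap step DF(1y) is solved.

step 1 [1y] swap r/1=19/481: DF=(1 − 19/481·(0))/(1+19/481) = 481/500 ≈ 0.962000
step 2 [2y] swap r/1=151/4754: DF=(1 − 151/4754·(0.962000))/(1+151/4754) = 2349/2500 ≈ 0.939600
step 3 [3y] bond c/1=13/400: DF=(1962693/2000000 − 13/400·(0.962000+0.939600))/(1+13/400) = 4453/5000 ≈ 0.890600
step 4 [4y] bond c/1=1/50: DF=(229283/250000 − 1/50·(0.962000+0.939600+0.890600))/(1+1/50) = 2111/2500 ≈ 0.844400
step 5 [5y] zero: DF = P = 1613/2000 ≈ 0.806500

1 1 481/500
2 2 2349/2500
3 3 4453/5000
4 4 2111/2500
5 5 1613/2000
DF(1y) is solved at step 1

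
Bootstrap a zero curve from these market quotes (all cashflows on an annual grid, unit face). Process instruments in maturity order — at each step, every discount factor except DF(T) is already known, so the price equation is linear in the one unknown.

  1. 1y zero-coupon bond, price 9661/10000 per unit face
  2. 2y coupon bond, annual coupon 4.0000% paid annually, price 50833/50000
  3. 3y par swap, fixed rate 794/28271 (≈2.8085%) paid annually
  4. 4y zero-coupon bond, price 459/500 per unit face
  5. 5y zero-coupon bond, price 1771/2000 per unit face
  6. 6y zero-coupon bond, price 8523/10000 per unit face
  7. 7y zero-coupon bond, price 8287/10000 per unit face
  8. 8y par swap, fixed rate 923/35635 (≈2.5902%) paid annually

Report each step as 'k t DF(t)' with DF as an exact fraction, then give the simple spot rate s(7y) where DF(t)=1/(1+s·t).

1 1 9661/10000
2 2 2351/2500
3 3 4603/5000
4 4 459/500
5 5 1771/2000
6 6 8523/10000
7 7 8287/10000
8 8 4077/5000
s(7y) = (1/(8287/10000) − 1)/(7) = 1713/58009 ≈ 2.9530%

step 1 [1y] zero: DF = P = 9661/10000 ≈ 0.966100
step 2 [2y] bond c/1=1/25: DF=(50833/50000 − 1/25·(0.966100))/(1+1/25) = 2351/2500 ≈ 0.940400
step 3 [3y] swap r/1=794/28271: DF=(1 − 794/28271·(0.966100+0.940400))/(1+794/28271) = 4603/5000 ≈ 0.920600
step 4 [4y] zero: DF = P = 459/500 ≈ 0.918000
step 5 [5y] zero: DF = P = 1771/2000 ≈ 0.885500
step 6 [6y] zero: DF = P = 8523/10000 ≈ 0.852300
step 7 [7y] zero: DF = P = 8287/10000 ≈ 0.828700
step 8 [8y] swap r/1=923/35635: DF=(1 − 923/35635·(0.966100+0.940400+0.920600+0.918000+0.885500+0.852300+0.828700))/(1+923/35635) = 4077/5000 ≈ 0.815400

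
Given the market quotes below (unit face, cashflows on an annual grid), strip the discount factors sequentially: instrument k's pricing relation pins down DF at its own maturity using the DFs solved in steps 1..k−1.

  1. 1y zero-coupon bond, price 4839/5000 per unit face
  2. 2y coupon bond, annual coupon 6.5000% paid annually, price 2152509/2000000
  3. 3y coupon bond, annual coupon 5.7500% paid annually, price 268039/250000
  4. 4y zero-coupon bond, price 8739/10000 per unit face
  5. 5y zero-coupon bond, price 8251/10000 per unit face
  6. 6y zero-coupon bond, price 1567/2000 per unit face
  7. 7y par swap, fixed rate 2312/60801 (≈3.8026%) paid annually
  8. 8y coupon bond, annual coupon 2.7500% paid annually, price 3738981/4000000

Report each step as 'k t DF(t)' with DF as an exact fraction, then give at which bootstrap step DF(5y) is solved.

step 1 [1y] zero: DF = P = 4839/5000 ≈ 0.967800
step 2 [2y] bond c/1=13/200: DF=(2152509/2000000 − 13/200·(0.967800))/(1+13/200) = 1903/2000 ≈ 0.951500
step 3 [3y] bond c/1=23/400: DF=(268039/250000 − 23/400·(0.967800+0.951500))/(1+23/400) = 1819/2000 ≈ 0.909500
step 4 [4y] zero: DF = P = 8739/10000 ≈ 0.873900
step 5 [5y] zero: DF = P = 8251/10000 ≈ 0.825100
step 6 [6y] zero: DF = P = 1567/2000 ≈ 0.783500
step 7 [7y] swap r/1=2312/60801: DF=(1 − 2312/60801·(0.967800+0.951500+0.909500+0.873900+0.825100+0.783500))/(1+2312/60801) = 961/1250 ≈ 0.768800
step 8 [8y] bond c/1=11/400: DF=(3738981/4000000 − 11/400·(0.967800+0.951500+0.909500+0.873900+0.825100+0.783500+0.768800))/(1+11/400) = 747/1000 ≈ 0.747000

1 1 4839/5000
2 2 1903/2000
3 3 1819/2000
4 4 8739/10000
5 5 8251/10000
6 6 1567/2000
7 7 961/1250
8 8 747/1000
DF(5y) is solved at step 5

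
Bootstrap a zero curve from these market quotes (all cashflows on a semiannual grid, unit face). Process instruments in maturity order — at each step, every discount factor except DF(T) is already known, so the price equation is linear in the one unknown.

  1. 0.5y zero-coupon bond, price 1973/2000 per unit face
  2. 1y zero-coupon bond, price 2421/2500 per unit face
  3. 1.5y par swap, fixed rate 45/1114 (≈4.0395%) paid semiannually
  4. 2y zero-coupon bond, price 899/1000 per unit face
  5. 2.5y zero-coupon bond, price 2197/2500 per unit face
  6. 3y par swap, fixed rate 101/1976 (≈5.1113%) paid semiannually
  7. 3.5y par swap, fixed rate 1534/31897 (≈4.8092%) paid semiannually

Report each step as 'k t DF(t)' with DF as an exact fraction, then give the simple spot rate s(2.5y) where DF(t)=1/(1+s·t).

1 1/2 1973/2000
2 1 2421/2500
3 3/2 1883/2000
4 2 899/1000
5 5/2 2197/2500
6 3 4293/5000
7 7/2 4233/5000
s(2.5y) = (1/(2197/2500) − 1)/(5/2) = 606/10985 ≈ 5.5166%

step 1 [0.5y] zero: DF = P = 1973/2000 ≈ 0.986500
step 2 [1y] zero: DF = P = 2421/2500 ≈ 0.968400
step 3 [1.5y] swap r/2=45/2228: DF=(1 − 45/2228·(0.986500+0.968400))/(1+45/2228) = 1883/2000 ≈ 0.941500
step 4 [2y] zero: DF = P = 899/1000 ≈ 0.899000
step 5 [2.5y] zero: DF = P = 2197/2500 ≈ 0.878800
step 6 [3y] swap r/2=101/3952: DF=(1 − 101/3952·(0.986500+0.968400+0.941500+0.899000+0.878800))/(1+101/3952) = 4293/5000 ≈ 0.858600
step 7 [3.5y] swap r/2=767/31897: DF=(1 − 767/31897·(0.986500+0.968400+0.941500+0.899000+0.878800+0.858600))/(1+767/31897) = 4233/5000 ≈ 0.846600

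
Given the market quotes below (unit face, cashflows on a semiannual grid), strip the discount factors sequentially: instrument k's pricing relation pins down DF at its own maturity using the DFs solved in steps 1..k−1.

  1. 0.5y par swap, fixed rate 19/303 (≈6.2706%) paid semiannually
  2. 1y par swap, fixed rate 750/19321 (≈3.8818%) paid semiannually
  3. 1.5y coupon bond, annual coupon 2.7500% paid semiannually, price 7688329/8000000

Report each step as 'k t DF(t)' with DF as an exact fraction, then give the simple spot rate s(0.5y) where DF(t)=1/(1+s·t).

step 1 [0.5y] swap r/2=19/606: DF=(1 − 19/606·(0))/(1+19/606) = 606/625 ≈ 0.969600
step 2 [1y] swap r/2=375/19321: DF=(1 − 375/19321·(0.969600))/(1+375/19321) = 77/80 ≈ 0.962500
step 3 [1.5y] bond c/2=11/800: DF=(7688329/8000000 − 11/800·(0.969600+0.962500))/(1+11/800) = 4609/5000 ≈ 0.921800

1 1/2 606/625
2 1 77/80
3 3/2 4609/5000
s(0.5y) = (1/(606/625) − 1)/(1/2) = 19/303 ≈ 6.2706%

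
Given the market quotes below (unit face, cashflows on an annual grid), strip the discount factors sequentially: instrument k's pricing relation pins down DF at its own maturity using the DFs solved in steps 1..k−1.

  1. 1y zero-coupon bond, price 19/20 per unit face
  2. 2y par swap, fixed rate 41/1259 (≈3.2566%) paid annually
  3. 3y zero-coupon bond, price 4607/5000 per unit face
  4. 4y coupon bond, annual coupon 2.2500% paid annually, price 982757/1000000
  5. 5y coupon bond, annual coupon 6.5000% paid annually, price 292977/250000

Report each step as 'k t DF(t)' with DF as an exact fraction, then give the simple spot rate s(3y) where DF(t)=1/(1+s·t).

1 1 19/20
2 2 1877/2000
3 3 4607/5000
4 4 8993/10000
5 5 437/500
s(3y) = (1/(4607/5000) − 1)/(3) = 131/4607 ≈ 2.8435%

step 1 [1y] zero: DF = P = 19/20 ≈ 0.950000
step 2 [2y] swap r/1=41/1259: DF=(1 − 41/1259·(0.950000))/(1+41/1259) = 1877/2000 ≈ 0.938500
step 3 [3y] zero: DF = P = 4607/5000 ≈ 0.921400
step 4 [4y] bond c/1=9/400: DF=(982757/1000000 − 9/400·(0.950000+0.938500+0.921400))/(1+9/400) = 8993/10000 ≈ 0.899300
step 5 [5y] bond c/1=13/200: DF=(292977/250000 − 13/200·(0.950000+0.938500+0.921400+0.899300))/(1+13/200) = 437/500 ≈ 0.874000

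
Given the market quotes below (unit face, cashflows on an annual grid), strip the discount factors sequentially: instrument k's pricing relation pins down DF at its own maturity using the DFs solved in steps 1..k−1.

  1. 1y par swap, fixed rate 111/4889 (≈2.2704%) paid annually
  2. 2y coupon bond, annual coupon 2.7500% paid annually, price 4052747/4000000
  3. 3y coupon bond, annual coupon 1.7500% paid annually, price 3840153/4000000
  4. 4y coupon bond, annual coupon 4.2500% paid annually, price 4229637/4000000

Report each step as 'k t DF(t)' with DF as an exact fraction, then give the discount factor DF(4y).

step 1 [1y] swap r/1=111/4889: DF=(1 − 111/4889·(0))/(1+111/4889) = 4889/5000 ≈ 0.977800
step 2 [2y] bond c/1=11/400: DF=(4052747/4000000 − 11/400·(0.977800))/(1+11/400) = 9599/10000 ≈ 0.959900
step 3 [3y] bond c/1=7/400: DF=(3840153/4000000 − 7/400·(0.977800+0.959900))/(1+7/400) = 4551/5000 ≈ 0.910200
step 4 [4y] bond c/1=17/400: DF=(4229637/4000000 − 17/400·(0.977800+0.959900+0.910200))/(1+17/400) = 4491/5000 ≈ 0.898200

1 1 4889/5000
2 2 9599/10000
3 3 4551/5000
4 4 4491/5000
DF(4y) = 4491/5000 ≈ 0.898200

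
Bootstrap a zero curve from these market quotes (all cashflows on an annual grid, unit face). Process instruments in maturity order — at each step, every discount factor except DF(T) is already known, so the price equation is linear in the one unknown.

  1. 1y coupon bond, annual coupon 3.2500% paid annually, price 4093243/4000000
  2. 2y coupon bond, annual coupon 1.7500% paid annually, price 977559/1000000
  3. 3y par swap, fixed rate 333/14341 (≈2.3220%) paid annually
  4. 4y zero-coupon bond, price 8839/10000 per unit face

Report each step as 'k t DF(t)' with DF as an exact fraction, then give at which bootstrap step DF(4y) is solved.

1 1 9911/10000
2 2 9437/10000
3 3 4667/5000
4 4 8839/10000
DF(4y) is solved at step 4

step 1 [1y] bond c/1=13/400: DF=(4093243/4000000 − 13/400·(0))/(1+13/400) = 9911/10000 ≈ 0.991100
step 2 [2y] bond c/1=7/400: DF=(977559/1000000 − 7/400·(0.991100))/(1+7/400) = 9437/10000 ≈ 0.943700
step 3 [3y] swap r/1=333/14341: DF=(1 − 333/14341·(0.991100+0.943700))/(1+333/14341) = 4667/5000 ≈ 0.933400
step 4 [4y] zero: DF = P = 8839/10000 ≈ 0.883900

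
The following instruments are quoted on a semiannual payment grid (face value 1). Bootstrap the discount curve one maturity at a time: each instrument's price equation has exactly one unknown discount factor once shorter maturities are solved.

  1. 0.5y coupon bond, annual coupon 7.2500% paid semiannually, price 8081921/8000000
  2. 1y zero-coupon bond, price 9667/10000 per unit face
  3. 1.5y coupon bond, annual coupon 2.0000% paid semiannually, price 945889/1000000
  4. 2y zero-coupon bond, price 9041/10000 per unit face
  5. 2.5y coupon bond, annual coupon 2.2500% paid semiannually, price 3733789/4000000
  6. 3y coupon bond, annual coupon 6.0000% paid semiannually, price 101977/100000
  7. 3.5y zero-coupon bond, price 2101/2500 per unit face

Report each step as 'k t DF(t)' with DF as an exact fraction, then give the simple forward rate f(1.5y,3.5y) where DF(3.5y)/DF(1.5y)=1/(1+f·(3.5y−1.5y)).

1 1/2 9749/10000
2 1 9667/10000
3 3/2 9173/10000
4 2 9041/10000
5 5/2 2203/2500
6 3 2137/2500
7 7/2 2101/2500
f(1.5y,3.5y) = ((9173/10000)/(2101/2500) − 1)/(2) = 769/16808 ≈ 4.5752%

step 1 [0.5y] bond c/2=29/800: DF=(8081921/8000000 − 29/800·(0))/(1+29/800) = 9749/10000 ≈ 0.974900
step 2 [1y] zero: DF = P = 9667/10000 ≈ 0.966700
step 3 [1.5y] bond c/2=1/100: DF=(945889/1000000 − 1/100·(0.974900+0.966700))/(1+1/100) = 9173/10000 ≈ 0.917300
step 4 [2y] zero: DF = P = 9041/10000 ≈ 0.904100
step 5 [2.5y] bond c/2=9/800: DF=(3733789/4000000 − 9/800·(0.974900+0.966700+0.917300+0.904100))/(1+9/800) = 2203/2500 ≈ 0.881200
step 6 [3y] bond c/2=3/100: DF=(101977/100000 − 3/100·(0.974900+0.966700+0.917300+0.904100+0.881200))/(1+3/100) = 2137/2500 ≈ 0.854800
step 7 [3.5y] zero: DF = P = 2101/2500 ≈ 0.840400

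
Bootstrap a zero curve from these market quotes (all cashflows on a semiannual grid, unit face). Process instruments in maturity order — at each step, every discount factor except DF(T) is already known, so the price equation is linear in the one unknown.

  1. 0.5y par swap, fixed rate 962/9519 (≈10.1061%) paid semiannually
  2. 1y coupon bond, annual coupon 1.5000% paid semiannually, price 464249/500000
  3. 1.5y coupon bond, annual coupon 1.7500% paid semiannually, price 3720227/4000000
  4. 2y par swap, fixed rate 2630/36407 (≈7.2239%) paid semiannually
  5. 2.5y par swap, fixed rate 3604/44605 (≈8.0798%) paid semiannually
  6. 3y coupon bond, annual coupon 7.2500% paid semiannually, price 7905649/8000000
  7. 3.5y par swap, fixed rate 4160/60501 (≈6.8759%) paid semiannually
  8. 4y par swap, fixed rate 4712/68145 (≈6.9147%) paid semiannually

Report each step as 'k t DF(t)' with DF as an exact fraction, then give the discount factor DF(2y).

step 1 [0.5y] swap r/2=481/9519: DF=(1 − 481/9519·(0))/(1+481/9519) = 9519/10000 ≈ 0.951900
step 2 [1y] bond c/2=3/400: DF=(464249/500000 − 3/400·(0.951900))/(1+3/400) = 1829/2000 ≈ 0.914500
step 3 [1.5y] bond c/2=7/800: DF=(3720227/4000000 − 7/800·(0.951900+0.914500))/(1+7/800) = 4529/5000 ≈ 0.905800
step 4 [2y] swap r/2=1315/36407: DF=(1 − 1315/36407·(0.951900+0.914500+0.905800))/(1+1315/36407) = 1737/2000 ≈ 0.868500
step 5 [2.5y] swap r/2=1802/44605: DF=(1 − 1802/44605·(0.951900+0.914500+0.905800+0.868500))/(1+1802/44605) = 4099/5000 ≈ 0.819800
step 6 [3y] bond c/2=29/800: DF=(7905649/8000000 − 29/800·(0.951900+0.914500+0.905800+0.868500+0.819800))/(1+29/800) = 997/1250 ≈ 0.797600
step 7 [3.5y] swap r/2=2080/60501: DF=(1 − 2080/60501·(0.951900+0.914500+0.905800+0.868500+0.819800+0.797600))/(1+2080/60501) = 99/125 ≈ 0.792000
step 8 [4y] swap r/2=2356/68145: DF=(1 − 2356/68145·(0.951900+0.914500+0.905800+0.868500+0.819800+0.797600+0.792000))/(1+2356/68145) = 1911/2500 ≈ 0.764400

1 1/2 9519/10000
2 1 1829/2000
3 3/2 4529/5000
4 2 1737/2000
5 5/2 4099/5000
6 3 997/1250
7 7/2 99/125
8 4 1911/2500
DF(2y) = 1737/2000 ≈ 0.868500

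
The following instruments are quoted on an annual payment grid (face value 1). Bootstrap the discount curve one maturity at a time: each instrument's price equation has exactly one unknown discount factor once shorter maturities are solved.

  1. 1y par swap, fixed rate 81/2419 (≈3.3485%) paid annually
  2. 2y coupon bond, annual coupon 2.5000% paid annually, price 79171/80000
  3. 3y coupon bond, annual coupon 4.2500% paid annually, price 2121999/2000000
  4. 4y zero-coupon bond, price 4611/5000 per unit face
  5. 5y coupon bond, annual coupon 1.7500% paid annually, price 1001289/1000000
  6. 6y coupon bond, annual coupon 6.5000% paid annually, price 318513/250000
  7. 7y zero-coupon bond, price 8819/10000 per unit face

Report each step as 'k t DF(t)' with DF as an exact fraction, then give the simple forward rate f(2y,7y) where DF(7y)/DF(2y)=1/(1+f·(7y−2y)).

step 1 [1y] swap r/1=81/2419: DF=(1 − 81/2419·(0))/(1+81/2419) = 2419/2500 ≈ 0.967600
step 2 [2y] bond c/1=1/40: DF=(79171/80000 − 1/40·(0.967600))/(1+1/40) = 9419/10000 ≈ 0.941900
step 3 [3y] bond c/1=17/400: DF=(2121999/2000000 − 17/400·(0.967600+0.941900))/(1+17/400) = 9399/10000 ≈ 0.939900
step 4 [4y] zero: DF = P = 4611/5000 ≈ 0.922200
step 5 [5y] bond c/1=7/400: DF=(1001289/1000000 − 7/400·(0.967600+0.941900+0.939900+0.922200))/(1+7/400) = 1149/1250 ≈ 0.919200
step 6 [6y] bond c/1=13/200: DF=(318513/250000 − 13/200·(0.967600+0.941900+0.939900+0.922200+0.919200))/(1+13/200) = 91/100 ≈ 0.910000
step 7 [7y] zero: DF = P = 8819/10000 ≈ 0.881900

1 1 2419/2500
2 2 9419/10000
3 3 9399/10000
4 4 4611/5000
5 5 1149/1250
6 6 91/100
7 7 8819/10000
f(2y,7y) = ((9419/10000)/(8819/10000) − 1)/(5) = 120/8819 ≈ 1.3607%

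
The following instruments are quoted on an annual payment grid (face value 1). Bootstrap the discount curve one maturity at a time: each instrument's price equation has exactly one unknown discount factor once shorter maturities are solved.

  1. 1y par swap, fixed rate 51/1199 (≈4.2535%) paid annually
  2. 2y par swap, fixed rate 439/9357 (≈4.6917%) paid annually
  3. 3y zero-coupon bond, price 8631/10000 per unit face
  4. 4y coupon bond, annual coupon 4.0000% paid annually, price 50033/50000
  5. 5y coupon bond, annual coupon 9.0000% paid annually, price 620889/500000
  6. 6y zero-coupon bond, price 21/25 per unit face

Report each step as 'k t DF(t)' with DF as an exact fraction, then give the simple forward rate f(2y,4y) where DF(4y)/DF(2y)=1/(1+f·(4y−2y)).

step 1 [1y] swap r/1=51/1199: DF=(1 − 51/1199·(0))/(1+51/1199) = 1199/1250 ≈ 0.959200
step 2 [2y] swap r/1=439/9357: DF=(1 − 439/9357·(0.959200))/(1+439/9357) = 4561/5000 ≈ 0.912200
step 3 [3y] zero: DF = P = 8631/10000 ≈ 0.863100
step 4 [4y] bond c/1=1/25: DF=(50033/50000 − 1/25·(0.959200+0.912200+0.863100))/(1+1/25) = 857/1000 ≈ 0.857000
step 5 [5y] bond c/1=9/100: DF=(620889/500000 − 9/100·(0.959200+0.912200+0.863100+0.857000))/(1+9/100) = 8427/10000 ≈ 0.842700
step 6 [6y] zero: DF = P = 21/25 ≈ 0.840000

1 1 1199/1250
2 2 4561/5000
3 3 8631/10000
4 4 857/1000
5 5 8427/10000
6 6 21/25
f(2y,4y) = ((4561/5000)/(857/1000) − 1)/(2) = 138/4285 ≈ 3.2205%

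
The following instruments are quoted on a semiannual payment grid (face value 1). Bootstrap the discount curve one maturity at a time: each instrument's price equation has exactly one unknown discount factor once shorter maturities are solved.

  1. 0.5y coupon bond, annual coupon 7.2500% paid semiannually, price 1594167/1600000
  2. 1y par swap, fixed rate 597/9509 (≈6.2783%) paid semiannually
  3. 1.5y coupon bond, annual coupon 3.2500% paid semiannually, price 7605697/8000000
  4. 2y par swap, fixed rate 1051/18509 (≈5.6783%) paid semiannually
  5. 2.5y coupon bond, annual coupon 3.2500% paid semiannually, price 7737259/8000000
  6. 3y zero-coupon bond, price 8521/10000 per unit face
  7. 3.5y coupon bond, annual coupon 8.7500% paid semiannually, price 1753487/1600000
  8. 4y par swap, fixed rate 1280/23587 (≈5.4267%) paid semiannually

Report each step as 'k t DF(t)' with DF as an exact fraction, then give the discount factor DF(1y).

step 1 [0.5y] bond c/2=29/800: DF=(1594167/1600000 − 29/800·(0))/(1+29/800) = 1923/2000 ≈ 0.961500
step 2 [1y] swap r/2=597/19018: DF=(1 − 597/19018·(0.961500))/(1+597/19018) = 9403/10000 ≈ 0.940300
step 3 [1.5y] bond c/2=13/800: DF=(7605697/8000000 − 13/800·(0.961500+0.940300))/(1+13/800) = 9051/10000 ≈ 0.905100
step 4 [2y] swap r/2=1051/37018: DF=(1 − 1051/37018·(0.961500+0.940300+0.905100))/(1+1051/37018) = 8949/10000 ≈ 0.894900
step 5 [2.5y] bond c/2=13/800: DF=(7737259/8000000 − 13/800·(0.961500+0.940300+0.905100+0.894900))/(1+13/800) = 357/400 ≈ 0.892500
step 6 [3y] zero: DF = P = 8521/10000 ≈ 0.852100
step 7 [3.5y] bond c/2=7/160: DF=(1753487/1600000 − 7/160·(0.961500+0.940300+0.905100+0.894900+0.892500+0.852100))/(1+7/160) = 8217/10000 ≈ 0.821700
step 8 [4y] swap r/2=640/23587: DF=(1 − 640/23587·(0.961500+0.940300+0.905100+0.894900+0.892500+0.852100+0.821700))/(1+640/23587) = 101/125 ≈ 0.808000

1 1/2 1923/2000
2 1 9403/10000
3 3/2 9051/10000
4 2 8949/10000
5 5/2 357/400
6 3 8521/10000
7 7/2 8217/10000
8 4 101/125
DF(1y) = 9403/10000 ≈ 0.940300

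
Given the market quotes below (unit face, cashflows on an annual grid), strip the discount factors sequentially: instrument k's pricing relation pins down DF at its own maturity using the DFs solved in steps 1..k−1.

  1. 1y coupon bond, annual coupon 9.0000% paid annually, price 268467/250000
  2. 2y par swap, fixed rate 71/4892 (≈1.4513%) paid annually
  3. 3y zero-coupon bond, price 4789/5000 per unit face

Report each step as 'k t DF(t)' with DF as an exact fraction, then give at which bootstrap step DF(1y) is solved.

1 1 2463/2500
2 2 2429/2500
3 3 4789/5000
DF(1y) is solved at step 1

step 1 [1y] bond c/1=9/100: DF=(268467/250000 − 9/100·(0))/(1+9/100) = 2463/2500 ≈ 0.985200
step 2 [2y] swap r/1=71/4892: DF=(1 − 71/4892·(0.985200))/(1+71/4892) = 2429/2500 ≈ 0.971600
step 3 [3y] zero: DF = P = 4789/5000 ≈ 0.957800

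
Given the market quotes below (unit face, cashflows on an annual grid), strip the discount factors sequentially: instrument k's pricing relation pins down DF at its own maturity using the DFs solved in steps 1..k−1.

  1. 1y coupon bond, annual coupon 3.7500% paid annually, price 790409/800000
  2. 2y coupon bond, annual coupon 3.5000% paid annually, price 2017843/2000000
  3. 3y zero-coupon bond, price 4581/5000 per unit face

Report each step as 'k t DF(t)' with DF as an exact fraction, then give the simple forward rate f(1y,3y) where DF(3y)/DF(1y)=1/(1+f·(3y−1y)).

step 1 [1y] bond c/1=3/80: DF=(790409/800000 − 3/80·(0))/(1+3/80) = 9523/10000 ≈ 0.952300
step 2 [2y] bond c/1=7/200: DF=(2017843/2000000 − 7/200·(0.952300))/(1+7/200) = 4713/5000 ≈ 0.942600
step 3 [3y] zero: DF = P = 4581/5000 ≈ 0.916200

1 1 9523/10000
2 2 4713/5000
3 3 4581/5000
f(1y,3y) = ((9523/10000)/(4581/5000) − 1)/(2) = 361/18324 ≈ 1.9701%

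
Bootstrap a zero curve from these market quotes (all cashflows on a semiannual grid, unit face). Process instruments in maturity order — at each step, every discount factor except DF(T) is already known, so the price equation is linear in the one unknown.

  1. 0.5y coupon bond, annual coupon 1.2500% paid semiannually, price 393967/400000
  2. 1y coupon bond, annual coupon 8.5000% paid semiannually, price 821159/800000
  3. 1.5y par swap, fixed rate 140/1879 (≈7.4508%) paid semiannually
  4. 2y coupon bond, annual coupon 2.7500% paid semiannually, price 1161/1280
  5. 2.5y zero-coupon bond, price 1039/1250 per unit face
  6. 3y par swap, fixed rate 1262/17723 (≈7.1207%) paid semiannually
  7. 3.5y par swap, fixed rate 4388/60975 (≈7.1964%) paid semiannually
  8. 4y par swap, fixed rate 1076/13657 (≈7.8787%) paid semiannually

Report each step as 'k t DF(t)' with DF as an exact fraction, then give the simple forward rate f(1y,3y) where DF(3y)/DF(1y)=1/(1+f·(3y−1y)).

step 1 [0.5y] bond c/2=1/160: DF=(393967/400000 − 1/160·(0))/(1+1/160) = 2447/2500 ≈ 0.978800
step 2 [1y] bond c/2=17/400: DF=(821159/800000 − 17/400·(0.978800))/(1+17/400) = 9447/10000 ≈ 0.944700
step 3 [1.5y] swap r/2=70/1879: DF=(1 − 70/1879·(0.978800+0.944700))/(1+70/1879) = 179/200 ≈ 0.895000
step 4 [2y] bond c/2=11/800: DF=(1161/1280 − 11/800·(0.978800+0.944700+0.895000))/(1+11/800) = 1713/2000 ≈ 0.856500
step 5 [2.5y] zero: DF = P = 1039/1250 ≈ 0.831200
step 6 [3y] swap r/2=631/17723: DF=(1 − 631/17723·(0.978800+0.944700+0.895000+0.856500+0.831200))/(1+631/17723) = 8107/10000 ≈ 0.810700
step 7 [3.5y] swap r/2=2194/60975: DF=(1 − 2194/60975·(0.978800+0.944700+0.895000+0.856500+0.831200+0.810700))/(1+2194/60975) = 3903/5000 ≈ 0.780600
step 8 [4y] swap r/2=538/13657: DF=(1 − 538/13657·(0.978800+0.944700+0.895000+0.856500+0.831200+0.810700+0.780600))/(1+538/13657) = 731/1000 ≈ 0.731000

1 1/2 2447/2500
2 1 9447/10000
3 3/2 179/200
4 2 1713/2000
5 5/2 1039/1250
6 3 8107/10000
7 7/2 3903/5000
8 4 731/1000
f(1y,3y) = ((9447/10000)/(8107/10000) − 1)/(2) = 10/121 ≈ 8.2645%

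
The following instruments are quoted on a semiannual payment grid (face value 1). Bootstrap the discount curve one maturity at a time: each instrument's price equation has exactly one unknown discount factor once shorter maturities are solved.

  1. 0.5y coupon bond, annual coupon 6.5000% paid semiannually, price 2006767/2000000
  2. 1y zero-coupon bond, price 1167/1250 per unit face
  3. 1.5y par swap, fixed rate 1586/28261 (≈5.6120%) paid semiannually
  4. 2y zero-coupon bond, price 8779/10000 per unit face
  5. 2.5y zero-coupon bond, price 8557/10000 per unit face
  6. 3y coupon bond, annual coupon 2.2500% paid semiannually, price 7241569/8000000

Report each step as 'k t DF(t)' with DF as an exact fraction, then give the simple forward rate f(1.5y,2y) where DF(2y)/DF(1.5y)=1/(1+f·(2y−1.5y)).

step 1 [0.5y] bond c/2=13/400: DF=(2006767/2000000 − 13/400·(0))/(1+13/400) = 4859/5000 ≈ 0.971800
step 2 [1y] zero: DF = P = 1167/1250 ≈ 0.933600
step 3 [1.5y] swap r/2=793/28261: DF=(1 − 793/28261·(0.971800+0.933600))/(1+793/28261) = 9207/10000 ≈ 0.920700
step 4 [2y] zero: DF = P = 8779/10000 ≈ 0.877900
step 5 [2.5y] zero: DF = P = 8557/10000 ≈ 0.855700
step 6 [3y] bond c/2=9/800: DF=(7241569/8000000 − 9/800·(0.971800+0.933600+0.920700+0.877900+0.855700))/(1+9/800) = 2111/2500 ≈ 0.844400

1 1/2 4859/5000
2 1 1167/1250
3 3/2 9207/10000
4 2 8779/10000
5 5/2 8557/10000
6 3 2111/2500
f(1.5y,2y) = ((9207/10000)/(8779/10000) − 1)/(1/2) = 856/8779 ≈ 9.7505%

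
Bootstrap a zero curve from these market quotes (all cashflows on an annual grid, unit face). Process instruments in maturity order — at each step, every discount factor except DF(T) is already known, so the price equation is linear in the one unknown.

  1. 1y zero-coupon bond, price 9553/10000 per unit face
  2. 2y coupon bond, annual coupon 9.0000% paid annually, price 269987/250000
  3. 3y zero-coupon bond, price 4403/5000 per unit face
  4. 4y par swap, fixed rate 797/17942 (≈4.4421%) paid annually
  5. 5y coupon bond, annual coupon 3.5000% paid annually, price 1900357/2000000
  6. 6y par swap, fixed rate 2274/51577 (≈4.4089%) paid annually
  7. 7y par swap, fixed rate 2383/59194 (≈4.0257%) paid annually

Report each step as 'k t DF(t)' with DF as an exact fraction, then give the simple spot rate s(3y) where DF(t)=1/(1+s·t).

1 1 9553/10000
2 2 9119/10000
3 3 4403/5000
4 4 4203/5000
5 5 7967/10000
6 6 3863/5000
7 7 7617/10000
s(3y) = (1/(4403/5000) − 1)/(3) = 199/4403 ≈ 4.5196%

step 1 [1y] zero: DF = P = 9553/10000 ≈ 0.955300
step 2 [2y] bond c/1=9/100: DF=(269987/250000 − 9/100·(0.955300))/(1+9/100) = 9119/10000 ≈ 0.911900
step 3 [3y] zero: DF = P = 4403/5000 ≈ 0.880600
step 4 [4y] swap r/1=797/17942: DF=(1 − 797/17942·(0.955300+0.911900+0.880600))/(1+797/17942) = 4203/5000 ≈ 0.840600
step 5 [5y] bond c/1=7/200: DF=(1900357/2000000 − 7/200·(0.955300+0.911900+0.880600+0.840600))/(1+7/200) = 7967/10000 ≈ 0.796700
step 6 [6y] swap r/1=2274/51577: DF=(1 − 2274/51577·(0.955300+0.911900+0.880600+0.840600+0.796700))/(1+2274/51577) = 3863/5000 ≈ 0.772600
step 7 [7y] swap r/1=2383/59194: DF=(1 − 2383/59194·(0.955300+0.911900+0.880600+0.840600+0.796700+0.772600))/(1+2383/59194) = 7617/10000 ≈ 0.761700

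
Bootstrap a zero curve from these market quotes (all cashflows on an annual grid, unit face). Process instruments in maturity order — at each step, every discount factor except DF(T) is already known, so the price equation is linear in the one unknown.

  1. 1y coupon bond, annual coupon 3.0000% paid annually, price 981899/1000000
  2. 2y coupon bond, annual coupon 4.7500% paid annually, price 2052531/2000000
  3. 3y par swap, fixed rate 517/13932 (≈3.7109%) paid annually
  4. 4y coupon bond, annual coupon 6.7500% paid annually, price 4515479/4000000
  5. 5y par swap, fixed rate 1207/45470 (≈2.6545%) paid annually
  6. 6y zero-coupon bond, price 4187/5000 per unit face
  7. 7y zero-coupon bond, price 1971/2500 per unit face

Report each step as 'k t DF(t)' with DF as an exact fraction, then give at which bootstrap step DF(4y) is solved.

1 1 9533/10000
2 2 1873/2000
3 3 4483/5000
4 4 8813/10000
5 5 8793/10000
6 6 4187/5000
7 7 1971/2500
DF(4y) is solved at step 4

step 1 [1y] bond c/1=3/100: DF=(981899/1000000 − 3/100·(0))/(1+3/100) = 9533/10000 ≈ 0.953300
step 2 [2y] bond c/1=19/400: DF=(2052531/2000000 − 19/400·(0.953300))/(1+19/400) = 1873/2000 ≈ 0.936500
step 3 [3y] swap r/1=517/13932: DF=(1 − 517/13932·(0.953300+0.936500))/(1+517/13932) = 4483/5000 ≈ 0.896600
step 4 [4y] bond c/1=27/400: DF=(4515479/4000000 − 27/400·(0.953300+0.936500+0.896600))/(1+27/400) = 8813/10000 ≈ 0.881300
step 5 [5y] swap r/1=1207/45470: DF=(1 − 1207/45470·(0.953300+0.936500+0.896600+0.881300))/(1+1207/45470) = 8793/10000 ≈ 0.879300
step 6 [6y] zero: DF = P = 4187/5000 ≈ 0.837400
step 7 [7y] zero: DF = P = 1971/2500 ≈ 0.788400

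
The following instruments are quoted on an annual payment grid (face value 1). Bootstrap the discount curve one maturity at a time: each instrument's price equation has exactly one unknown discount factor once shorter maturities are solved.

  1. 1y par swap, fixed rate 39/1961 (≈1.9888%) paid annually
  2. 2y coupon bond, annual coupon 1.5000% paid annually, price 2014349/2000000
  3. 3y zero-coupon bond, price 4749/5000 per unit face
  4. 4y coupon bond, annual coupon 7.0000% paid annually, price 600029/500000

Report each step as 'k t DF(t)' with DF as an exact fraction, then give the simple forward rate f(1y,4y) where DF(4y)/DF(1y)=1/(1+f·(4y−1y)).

step 1 [1y] swap r/1=39/1961: DF=(1 − 39/1961·(0))/(1+39/1961) = 1961/2000 ≈ 0.980500
step 2 [2y] bond c/1=3/200: DF=(2014349/2000000 − 3/200·(0.980500))/(1+3/200) = 4889/5000 ≈ 0.977800
step 3 [3y] zero: DF = P = 4749/5000 ≈ 0.949800
step 4 [4y] bond c/1=7/100: DF=(600029/500000 − 7/100·(0.980500+0.977800+0.949800))/(1+7/100) = 9313/10000 ≈ 0.931300

1 1 1961/2000
2 2 4889/5000
3 3 4749/5000
4 4 9313/10000
f(1y,4y) = ((1961/2000)/(9313/10000) − 1)/(3) = 164/9313 ≈ 1.7610%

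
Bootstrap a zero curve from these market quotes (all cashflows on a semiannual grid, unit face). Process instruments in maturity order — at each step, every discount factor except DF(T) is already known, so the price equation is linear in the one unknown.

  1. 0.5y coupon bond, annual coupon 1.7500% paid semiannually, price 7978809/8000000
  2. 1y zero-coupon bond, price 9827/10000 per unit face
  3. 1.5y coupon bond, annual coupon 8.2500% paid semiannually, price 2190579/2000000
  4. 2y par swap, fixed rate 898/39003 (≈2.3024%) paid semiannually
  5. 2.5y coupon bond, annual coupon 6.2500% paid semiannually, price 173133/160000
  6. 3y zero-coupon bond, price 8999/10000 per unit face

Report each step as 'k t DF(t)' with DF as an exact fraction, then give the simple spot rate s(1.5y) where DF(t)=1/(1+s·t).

1 1/2 9887/10000
2 1 9827/10000
3 3/2 4869/5000
4 2 9551/10000
5 5/2 9311/10000
6 3 8999/10000
s(1.5y) = (1/(4869/5000) − 1)/(3/2) = 262/14607 ≈ 1.7937%

step 1 [0.5y] bond c/2=7/800: DF=(7978809/8000000 − 7/800·(0))/(1+7/800) = 9887/10000 ≈ 0.988700
step 2 [1y] zero: DF = P = 9827/10000 ≈ 0.982700
step 3 [1.5y] bond c/2=33/800: DF=(2190579/2000000 − 33/800·(0.988700+0.982700))/(1+33/800) = 4869/5000 ≈ 0.973800
step 4 [2y] swap r/2=449/39003: DF=(1 − 449/39003·(0.988700+0.982700+0.973800))/(1+449/39003) = 9551/10000 ≈ 0.955100
step 5 [2.5y] bond c/2=1/32: DF=(173133/160000 − 1/32·(0.988700+0.982700+0.973800+0.955100))/(1+1/32) = 9311/10000 ≈ 0.931100
step 6 [3y] zero: DF = P = 8999/10000 ≈ 0.899900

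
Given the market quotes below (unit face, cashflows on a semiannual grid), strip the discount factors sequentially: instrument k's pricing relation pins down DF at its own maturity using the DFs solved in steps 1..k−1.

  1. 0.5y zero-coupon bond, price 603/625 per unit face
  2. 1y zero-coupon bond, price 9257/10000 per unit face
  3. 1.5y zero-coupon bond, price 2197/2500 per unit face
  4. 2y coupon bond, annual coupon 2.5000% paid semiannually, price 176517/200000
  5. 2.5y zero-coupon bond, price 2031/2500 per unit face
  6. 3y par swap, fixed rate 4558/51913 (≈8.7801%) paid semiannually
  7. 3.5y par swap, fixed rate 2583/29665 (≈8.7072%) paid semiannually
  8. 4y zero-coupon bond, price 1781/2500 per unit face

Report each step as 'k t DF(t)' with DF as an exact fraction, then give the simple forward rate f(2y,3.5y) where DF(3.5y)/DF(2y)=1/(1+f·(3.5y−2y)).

1 1/2 603/625
2 1 9257/10000
3 3/2 2197/2500
4 2 67/80
5 5/2 2031/2500
6 3 7721/10000
7 7/2 7417/10000
8 4 1781/2500
f(2y,3.5y) = ((67/80)/(7417/10000) − 1)/(3/2) = 1916/22251 ≈ 8.6108%

step 1 [0.5y] zero: DF = P = 603/625 ≈ 0.964800
step 2 [1y] zero: DF = P = 9257/10000 ≈ 0.925700
step 3 [1.5y] zero: DF = P = 2197/2500 ≈ 0.878800
step 4 [2y] bond c/2=1/80: DF=(176517/200000 − 1/80·(0.964800+0.925700+0.878800))/(1+1/80) = 67/80 ≈ 0.837500
step 5 [2.5y] zero: DF = P = 2031/2500 ≈ 0.812400
step 6 [3y] swap r/2=2279/51913: DF=(1 − 2279/51913·(0.964800+0.925700+0.878800+0.837500+0.812400))/(1+2279/51913) = 7721/10000 ≈ 0.772100
step 7 [3.5y] swap r/2=2583/59330: DF=(1 − 2583/59330·(0.964800+0.925700+0.878800+0.837500+0.812400+0.772100))/(1+2583/59330) = 7417/10000 ≈ 0.741700
step 8 [4y] zero: DF = P = 1781/2500 ≈ 0.712400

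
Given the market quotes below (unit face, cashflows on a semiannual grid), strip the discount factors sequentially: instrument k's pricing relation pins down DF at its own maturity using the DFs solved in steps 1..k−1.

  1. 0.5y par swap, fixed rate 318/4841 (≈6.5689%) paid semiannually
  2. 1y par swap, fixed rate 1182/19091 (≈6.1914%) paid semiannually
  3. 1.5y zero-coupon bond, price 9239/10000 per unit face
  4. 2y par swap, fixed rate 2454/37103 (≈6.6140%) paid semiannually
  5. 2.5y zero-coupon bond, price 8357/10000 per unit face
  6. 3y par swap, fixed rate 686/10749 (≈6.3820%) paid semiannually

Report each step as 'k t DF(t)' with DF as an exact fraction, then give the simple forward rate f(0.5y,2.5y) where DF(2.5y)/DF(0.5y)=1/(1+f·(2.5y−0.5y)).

1 1/2 4841/5000
2 1 9409/10000
3 3/2 9239/10000
4 2 8773/10000
5 5/2 8357/10000
6 3 1657/2000
f(0.5y,2.5y) = ((4841/5000)/(8357/10000) − 1)/(2) = 1325/16714 ≈ 7.9275%

step 1 [0.5y] swap r/2=159/4841: DF=(1 − 159/4841·(0))/(1+159/4841) = 4841/5000 ≈ 0.968200
step 2 [1y] swap r/2=591/19091: DF=(1 − 591/19091·(0.968200))/(1+591/19091) = 9409/10000 ≈ 0.940900
step 3 [1.5y] zero: DF = P = 9239/10000 ≈ 0.923900
step 4 [2y] swap r/2=1227/37103: DF=(1 − 1227/37103·(0.968200+0.940900+0.923900))/(1+1227/37103) = 8773/10000 ≈ 0.877300
step 5 [2.5y] zero: DF = P = 8357/10000 ≈ 0.835700
step 6 [3y] swap r/2=343/10749: DF=(1 − 343/10749·(0.968200+0.940900+0.923900+0.877300+0.835700))/(1+343/10749) = 1657/2000 ≈ 0.828500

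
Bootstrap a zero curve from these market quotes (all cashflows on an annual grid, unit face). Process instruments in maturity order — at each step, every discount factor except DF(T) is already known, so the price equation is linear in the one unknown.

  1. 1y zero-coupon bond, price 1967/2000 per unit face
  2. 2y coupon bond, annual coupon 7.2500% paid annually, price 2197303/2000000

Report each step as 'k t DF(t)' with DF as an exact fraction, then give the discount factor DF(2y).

step 1 [1y] zero: DF = P = 1967/2000 ≈ 0.983500
step 2 [2y] bond c/1=29/400: DF=(2197303/2000000 − 29/400·(0.983500))/(1+29/400) = 9579/10000 ≈ 0.957900

1 1 1967/2000
2 2 9579/10000
DF(2y) = 9579/10000 ≈ 0.957900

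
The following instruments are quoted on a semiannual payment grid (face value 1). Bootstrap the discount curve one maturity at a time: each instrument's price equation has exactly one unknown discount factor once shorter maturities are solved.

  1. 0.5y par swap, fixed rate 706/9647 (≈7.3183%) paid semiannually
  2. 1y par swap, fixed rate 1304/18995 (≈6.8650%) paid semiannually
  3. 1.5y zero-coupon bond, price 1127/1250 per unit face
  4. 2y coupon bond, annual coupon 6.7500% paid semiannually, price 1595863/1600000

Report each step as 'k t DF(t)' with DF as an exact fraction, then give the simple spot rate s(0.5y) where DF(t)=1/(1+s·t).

step 1 [0.5y] swap r/2=353/9647: DF=(1 − 353/9647·(0))/(1+353/9647) = 9647/10000 ≈ 0.964700
step 2 [1y] swap r/2=652/18995: DF=(1 − 652/18995·(0.964700))/(1+652/18995) = 2337/2500 ≈ 0.934800
step 3 [1.5y] zero: DF = P = 1127/1250 ≈ 0.901600
step 4 [2y] bond c/2=27/800: DF=(1595863/1600000 − 27/800·(0.964700+0.934800+0.901600))/(1+27/800) = 4367/5000 ≈ 0.873400

1 1/2 9647/10000
2 1 2337/2500
3 3/2 1127/1250
4 2 4367/5000
s(0.5y) = (1/(9647/10000) − 1)/(1/2) = 706/9647 ≈ 7.3183%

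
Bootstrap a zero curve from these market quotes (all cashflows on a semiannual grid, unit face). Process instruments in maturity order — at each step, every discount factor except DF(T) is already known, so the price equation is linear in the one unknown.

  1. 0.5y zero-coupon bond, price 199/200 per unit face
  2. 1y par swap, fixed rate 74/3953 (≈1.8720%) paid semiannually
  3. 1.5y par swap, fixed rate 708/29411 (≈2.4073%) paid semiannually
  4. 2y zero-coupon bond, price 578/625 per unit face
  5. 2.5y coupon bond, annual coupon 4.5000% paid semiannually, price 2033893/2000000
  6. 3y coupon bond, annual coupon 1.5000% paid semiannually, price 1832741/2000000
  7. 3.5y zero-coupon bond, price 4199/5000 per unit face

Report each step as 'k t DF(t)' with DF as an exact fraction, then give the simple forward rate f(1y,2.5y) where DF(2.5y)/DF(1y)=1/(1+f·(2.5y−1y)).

1 1/2 199/200
2 1 1963/2000
3 3/2 4823/5000
4 2 578/625
5 5/2 1819/2000
6 3 437/500
7 7/2 4199/5000
f(1y,2.5y) = ((1963/2000)/(1819/2000) − 1)/(3/2) = 96/1819 ≈ 5.2776%

step 1 [0.5y] zero: DF = P = 199/200 ≈ 0.995000
step 2 [1y] swap r/2=37/3953: DF=(1 − 37/3953·(0.995000))/(1+37/3953) = 1963/2000 ≈ 0.981500
step 3 [1.5y] swap r/2=354/29411: DF=(1 − 354/29411·(0.995000+0.981500))/(1+354/29411) = 4823/5000 ≈ 0.964600
step 4 [2y] zero: DF = P = 578/625 ≈ 0.924800
step 5 [2.5y] bond c/2=9/400: DF=(2033893/2000000 − 9/400·(0.995000+0.981500+0.964600+0.924800))/(1+9/400) = 1819/2000 ≈ 0.909500
step 6 [3y] bond c/2=3/400: DF=(1832741/2000000 − 3/400·(0.995000+0.981500+0.964600+0.924800+0.909500))/(1+3/400) = 437/500 ≈ 0.874000
step 7 [3.5y] zero: DF = P = 4199/5000 ≈ 0.839800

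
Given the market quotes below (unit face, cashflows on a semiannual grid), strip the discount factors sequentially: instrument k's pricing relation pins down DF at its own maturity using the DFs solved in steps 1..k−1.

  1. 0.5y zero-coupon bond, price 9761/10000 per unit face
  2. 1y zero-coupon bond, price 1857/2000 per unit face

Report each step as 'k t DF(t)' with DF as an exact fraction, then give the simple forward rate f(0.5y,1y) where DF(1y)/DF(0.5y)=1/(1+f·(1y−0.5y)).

1 1/2 9761/10000
2 1 1857/2000
f(0.5y,1y) = ((9761/10000)/(1857/2000) − 1)/(1/2) = 952/9285 ≈ 10.2531%

step 1 [0.5y] zero: DF = P = 9761/10000 ≈ 0.976100
step 2 [1y] zero: DF = P = 1857/2000 ≈ 0.928500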